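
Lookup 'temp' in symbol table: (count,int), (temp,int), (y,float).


Lookup 'temp' → type int


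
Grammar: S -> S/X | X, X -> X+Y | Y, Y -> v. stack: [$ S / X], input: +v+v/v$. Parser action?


'+' can extend X; shift to build X -> X+Y
Action: shift


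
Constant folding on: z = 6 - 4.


6 - 4 = 2 at compile time
Optimized: z = 2


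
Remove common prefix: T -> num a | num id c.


Common prefix: 'num'
Factored: T -> num T', T' -> a | id c


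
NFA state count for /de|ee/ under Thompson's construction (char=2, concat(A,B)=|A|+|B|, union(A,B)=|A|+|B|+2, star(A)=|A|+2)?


Syntax tree has 4 char leaf(s), 1 union(s), 0 star(s)
chars contribute 4×2 = 8; each union adds +2; each star adds +2
Total: 8 + 2 + 0 = 10 states


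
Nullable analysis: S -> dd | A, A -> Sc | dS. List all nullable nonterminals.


A nonterminal is nullable iff some alternative derives ε (directly, or every symbol in it is nullable)
Nullable: {}


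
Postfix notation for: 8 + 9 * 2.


* has higher precedence, evaluate 9*2 first
Postfix: 8 9 2 * +


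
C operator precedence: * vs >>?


'*' is multiplicative (level 10); '>>' is shift (level 8)
Higher level binds tighter
'*' has higher precedence than '>>'


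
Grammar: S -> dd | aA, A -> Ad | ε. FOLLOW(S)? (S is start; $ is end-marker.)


$ ∈ FOLLOW(S). For each A -> αBβ: add FIRST(β)\{ε} to FOLLOW(B); if β nullable, add FOLLOW(A).
FOLLOW(S) = {$}


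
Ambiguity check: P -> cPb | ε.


balanced c^n…b^n: each string has a unique parse
Unambiguous


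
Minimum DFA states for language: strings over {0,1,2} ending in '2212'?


Track the longest suffix of input matching a prefix of '2212': 5 classes (prefixes of length 0..4)
Minimal DFA: 5 states


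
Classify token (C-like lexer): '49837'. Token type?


Pattern: digits only
Type: INTEGER_LITERAL


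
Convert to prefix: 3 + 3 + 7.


left-to-right (same/higher precedence on left): tree is (+ (+ 3 3) 7)
Prefix: + + 3 3 7


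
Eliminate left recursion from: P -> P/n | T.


Left-recursive alternatives: P/n; non-recursive: T
Introduce P': P -> TP', P' -> /nP' | ε


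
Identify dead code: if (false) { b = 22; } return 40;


condition is constant false, so the whole block is unreachable
Dead: 'if (false) { b = 22; }'


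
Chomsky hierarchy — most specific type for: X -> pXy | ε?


Single nonterminal LHS, but p^n y^n is not regular
Classification: Type 2 (Context-Free)


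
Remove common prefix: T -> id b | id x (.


Common prefix: 'id'
Factored: T -> id T', T' -> b | x (


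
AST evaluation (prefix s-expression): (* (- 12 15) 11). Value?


Evaluate inner: (- 12 15) = -3
Evaluate root: (* -3 11) = -33
Result: -33


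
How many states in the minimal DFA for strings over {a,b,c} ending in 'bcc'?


Track the longest suffix of input matching a prefix of 'bcc': 4 classes (prefixes of length 0..3)
Minimal DFA: 4 states


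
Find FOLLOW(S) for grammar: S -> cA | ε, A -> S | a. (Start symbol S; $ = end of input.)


$ ∈ FOLLOW(S). For each A -> αBβ: add FIRST(β)\{ε} to FOLLOW(B); if β nullable, add FOLLOW(A).
FOLLOW(S) = {$}


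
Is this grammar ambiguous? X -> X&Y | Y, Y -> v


precedence layered via separate nonterminal Y: deterministic
Unambiguous


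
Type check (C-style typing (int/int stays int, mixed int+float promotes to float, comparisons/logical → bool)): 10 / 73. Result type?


Operand types: int / int
Rule: mixed int/float promotes to float; int/int stays int
Result type: int


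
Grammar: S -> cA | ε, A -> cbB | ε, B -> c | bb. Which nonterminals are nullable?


A nonterminal is nullable iff some alternative derives ε (directly, or every symbol in it is nullable)
Nullable: {A, S}


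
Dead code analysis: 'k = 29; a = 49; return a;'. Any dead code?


k is assigned but never read
Dead: 'k = 29'


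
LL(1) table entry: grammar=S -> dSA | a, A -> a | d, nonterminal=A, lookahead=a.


For [A, a]: 'a' ∈ FIRST(a)
Entry: A -> a


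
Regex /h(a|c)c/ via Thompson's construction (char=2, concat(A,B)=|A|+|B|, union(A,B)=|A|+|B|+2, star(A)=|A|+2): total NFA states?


Syntax tree has 4 char leaf(s), 1 union(s), 0 star(s)
chars contribute 4×2 = 8; each union adds +2; each star adds +2
Total: 8 + 2 + 0 = 10 states


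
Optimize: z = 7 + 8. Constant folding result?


7 + 8 = 15 at compile time
Optimized: z = 15


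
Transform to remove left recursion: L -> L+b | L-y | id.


Left-recursive alternatives: L+b, L-y; non-recursive: id
Introduce L': L -> idL', L' -> +bL' | -yL' | ε


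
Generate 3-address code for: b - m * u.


Break into single-operator statements:
t1 = m * u
t2 = b - t1


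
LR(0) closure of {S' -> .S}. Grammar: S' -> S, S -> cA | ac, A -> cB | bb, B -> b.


Start: S' -> .S
For each item with dot before a nonterminal B, add B -> .γ for every B-production
Closure: [S' -> .S, S -> .cA, S -> .ac]


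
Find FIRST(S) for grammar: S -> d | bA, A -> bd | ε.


Per alternative of S: FIRST(d) = {d}; FIRST(bA) = {b}
FIRST(S) = {b, d}


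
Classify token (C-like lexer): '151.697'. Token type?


Pattern: digits with a decimal point
Type: FLOAT_LITERAL


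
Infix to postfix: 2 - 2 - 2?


Left to right (same or higher precedence on left)
Postfix: 2 2 - 2 -


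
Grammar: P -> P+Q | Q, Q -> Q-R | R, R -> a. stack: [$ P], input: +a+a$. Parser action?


shift '+' to continue P -> P+Q
Action: shift


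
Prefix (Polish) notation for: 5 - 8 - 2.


left-to-right (same/higher precedence on left): tree is (- (- 5 8) 2)
Prefix: - - 5 8 2


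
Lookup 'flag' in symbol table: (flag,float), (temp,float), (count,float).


Lookup 'flag' → type float


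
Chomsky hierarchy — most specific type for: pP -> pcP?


LHS has context (more than one symbol) and |LHS| ≤ |RHS|
Classification: Type 1 (Context-Sensitive)


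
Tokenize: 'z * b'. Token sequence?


Scan left to right, longest-match per lexeme
Tokens: ID(z), OP(*), ID(b)


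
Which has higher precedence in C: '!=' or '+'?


'+' is additive (level 9); '!=' is equality (level 6)
Higher level binds tighter
'+' has higher precedence than '!='


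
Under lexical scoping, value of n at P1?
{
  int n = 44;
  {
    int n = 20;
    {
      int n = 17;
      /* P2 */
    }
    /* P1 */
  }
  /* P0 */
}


n declared in the same block as P1
n = 20


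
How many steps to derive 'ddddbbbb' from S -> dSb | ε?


Derivation: S => dSb => ddSbb => dddSbbb => ddddSbbbb => ddddbbbb
Steps: 5


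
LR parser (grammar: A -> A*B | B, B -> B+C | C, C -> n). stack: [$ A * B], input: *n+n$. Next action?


handle 'A*B' on top; lookahead ∈ FOLLOW(A) = {*, $}
Action: reduce (A -> A*B)


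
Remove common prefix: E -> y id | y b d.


Common prefix: 'y'
Factored: E -> y E', E' -> id | b d


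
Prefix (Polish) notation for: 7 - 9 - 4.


left-to-right (same/higher precedence on left): tree is (- (- 7 9) 4)
Prefix: - - 7 9 4


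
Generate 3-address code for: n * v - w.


Break into single-operator statements:
t1 = n * v
t2 = t1 - w


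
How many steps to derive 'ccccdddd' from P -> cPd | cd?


Derivation: P => cPd => ccPdd => cccPddd => ccccdddd
Steps: 4


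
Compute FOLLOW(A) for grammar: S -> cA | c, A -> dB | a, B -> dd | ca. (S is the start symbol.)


$ ∈ FOLLOW(S). For each A -> αBβ: add FIRST(β)\{ε} to FOLLOW(B); if β nullable, add FOLLOW(A).
FOLLOW(A) = {$}


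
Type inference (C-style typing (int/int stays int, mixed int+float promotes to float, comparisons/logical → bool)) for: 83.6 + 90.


Operand types: float + int
Rule: mixed int/float promotes to float; int/int stays int
Result type: float


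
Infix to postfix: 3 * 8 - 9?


Left to right (same or higher precedence on left)
Postfix: 3 8 * 9 -


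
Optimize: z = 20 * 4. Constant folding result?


20 * 4 = 80 at compile time
Optimized: z = 80


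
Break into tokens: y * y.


Scan left to right, longest-match per lexeme
Tokens: ID(y), OP(*), ID(y)


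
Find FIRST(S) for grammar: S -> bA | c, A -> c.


Per alternative of S: FIRST(bA) = {b}; FIRST(c) = {c}
FIRST(S) = {b, c}


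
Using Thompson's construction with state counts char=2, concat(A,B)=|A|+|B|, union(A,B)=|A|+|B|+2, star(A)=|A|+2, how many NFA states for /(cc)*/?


Syntax tree has 2 char leaf(s), 0 union(s), 1 star(s)
chars contribute 2×2 = 4; each union adds +2; each star adds +2
Total: 4 + 0 + 2 = 6 states


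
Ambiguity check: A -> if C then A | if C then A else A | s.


dangling else: 'if C then if C then s else s' parses two ways
Ambiguous


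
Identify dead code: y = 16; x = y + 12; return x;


y is read by x's definition; x is returned
No dead code


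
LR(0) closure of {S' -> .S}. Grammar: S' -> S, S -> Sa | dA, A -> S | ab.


Start: S' -> .S
For each item with dot before a nonterminal B, add B -> .γ for every B-production
Closure: [S' -> .S, S -> .Sa, S -> .dA]


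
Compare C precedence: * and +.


'*' is multiplicative (level 10); '+' is additive (level 9)
Higher level binds tighter
'*' has higher precedence than '+'


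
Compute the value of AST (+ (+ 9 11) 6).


Evaluate inner: (+ 9 11) = 20
Evaluate root: (+ 20 6) = 26
Result: 26


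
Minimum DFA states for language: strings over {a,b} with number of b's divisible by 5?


Track (count of b) mod 5: states 0..4, accept at 0
Minimal DFA: 5 states


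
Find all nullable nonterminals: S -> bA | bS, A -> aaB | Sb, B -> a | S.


A nonterminal is nullable iff some alternative derives ε (directly, or every symbol in it is nullable)
Nullable: {}


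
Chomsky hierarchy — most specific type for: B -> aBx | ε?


Single nonterminal LHS, but a^n x^n is not regular
Classification: Type 2 (Context-Free)


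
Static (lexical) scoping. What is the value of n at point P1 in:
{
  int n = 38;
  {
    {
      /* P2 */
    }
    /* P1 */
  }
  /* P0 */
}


P1's block does not declare n; resolves to the enclosing declaration at depth 0
n = 38


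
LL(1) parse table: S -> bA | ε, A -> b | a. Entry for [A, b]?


For [A, b]: 'b' ∈ FIRST(b)
Entry: A -> b


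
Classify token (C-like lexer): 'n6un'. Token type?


Pattern: letter/underscore followed by alphanumerics, not a keyword
Type: IDENTIFIER


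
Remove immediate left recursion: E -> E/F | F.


Left-recursive alternatives: E/F; non-recursive: F
Introduce E': E -> FE', E' -> /FE' | ε


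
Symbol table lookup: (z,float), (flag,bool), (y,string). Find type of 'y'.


Lookup 'y' → type string


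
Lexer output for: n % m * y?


Scan left to right, longest-match per lexeme
Tokens: ID(n), OP(%), ID(m), OP(*), ID(y)


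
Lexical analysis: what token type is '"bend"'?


Pattern: double-quoted sequence
Type: STRING_LITERAL


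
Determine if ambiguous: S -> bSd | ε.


balanced b^n…d^n: each string has a unique parse
Unambiguous


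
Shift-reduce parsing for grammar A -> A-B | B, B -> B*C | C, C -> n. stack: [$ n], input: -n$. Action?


'n' on top is the handle for C -> n
Action: reduce (C -> n)


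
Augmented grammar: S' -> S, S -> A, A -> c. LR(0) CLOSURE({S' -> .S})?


Start: S' -> .S
For each item with dot before a nonterminal B, add B -> .γ for every B-production
Closure: [S' -> .S, S -> .A, A -> .c]


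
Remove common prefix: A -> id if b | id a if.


Common prefix: 'id'
Factored: A -> id A', A' -> if b | a if


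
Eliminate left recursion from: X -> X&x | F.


Left-recursive alternatives: X&x; non-recursive: F
Introduce X': X -> FX', X' -> &xX' | ε


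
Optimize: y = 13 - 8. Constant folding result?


13 - 8 = 5 at compile time
Optimized: y = 5


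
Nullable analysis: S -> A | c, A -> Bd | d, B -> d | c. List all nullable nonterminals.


A nonterminal is nullable iff some alternative derives ε (directly, or every symbol in it is nullable)
Nullable: {}


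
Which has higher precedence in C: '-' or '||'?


'-' is additive (level 9); '||' is logical OR (level 1)
Higher level binds tighter
'-' has higher precedence than '||'


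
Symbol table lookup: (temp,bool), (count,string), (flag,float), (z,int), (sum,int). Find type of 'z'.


Lookup 'z' → type int


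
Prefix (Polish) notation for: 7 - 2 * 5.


'*' binds tighter: tree is (- 7 (* 2 5))
Prefix: - 7 * 2 5


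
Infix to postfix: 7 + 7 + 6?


Left to right (same or higher precedence on left)
Postfix: 7 7 + 6 +


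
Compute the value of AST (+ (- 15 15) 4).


Evaluate inner: (- 15 15) = 0
Evaluate root: (+ 0 4) = 4
Result: 4


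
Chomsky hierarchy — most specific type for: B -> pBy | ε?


Single nonterminal LHS, but p^n y^n is not regular
Classification: Type 2 (Context-Free)


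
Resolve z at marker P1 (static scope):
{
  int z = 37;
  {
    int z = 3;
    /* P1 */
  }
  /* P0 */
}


z declared in the same block as P1
z = 3


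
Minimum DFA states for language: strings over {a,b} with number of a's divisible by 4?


Track (count of a) mod 4: states 0..3, accept at 0
Minimal DFA: 4 states


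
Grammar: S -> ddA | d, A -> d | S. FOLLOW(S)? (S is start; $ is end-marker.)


$ ∈ FOLLOW(S). For each A -> αBβ: add FIRST(β)\{ε} to FOLLOW(B); if β nullable, add FOLLOW(A).
FOLLOW(S) = {$}


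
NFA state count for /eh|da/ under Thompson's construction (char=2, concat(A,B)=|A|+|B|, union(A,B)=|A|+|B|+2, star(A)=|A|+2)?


Syntax tree has 4 char leaf(s), 1 union(s), 0 star(s)
chars contribute 4×2 = 8; each union adds +2; each star adds +2
Total: 8 + 2 + 0 = 10 states


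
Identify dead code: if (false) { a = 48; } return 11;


condition is constant false, so the whole block is unreachable
Dead: 'if (false) { a = 48; }'


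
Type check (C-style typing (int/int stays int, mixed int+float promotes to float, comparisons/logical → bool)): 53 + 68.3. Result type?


Operand types: int + float
Rule: mixed int/float promotes to float; int/int stays int
Result type: float


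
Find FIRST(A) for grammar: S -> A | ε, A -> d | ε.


Per alternative of A: FIRST(d) = {d}; FIRST(ε) = {ε}
FIRST(A) = {d, ε}


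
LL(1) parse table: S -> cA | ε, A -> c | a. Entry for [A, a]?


For [A, a]: 'a' ∈ FIRST(a)
Entry: A -> a


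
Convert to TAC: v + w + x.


Break into single-operator statements:
t1 = v + w
t2 = t1 + x


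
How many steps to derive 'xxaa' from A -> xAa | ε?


Derivation: A => xAa => xxAaa => xxaa
Steps: 3


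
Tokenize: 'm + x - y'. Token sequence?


Scan left to right, longest-match per lexeme
Tokens: ID(m), OP(+), ID(x), OP(-), ID(y)


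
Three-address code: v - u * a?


Break into single-operator statements:
t1 = u * a
t2 = v - t1


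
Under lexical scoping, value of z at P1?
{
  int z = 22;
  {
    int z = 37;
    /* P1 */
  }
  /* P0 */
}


z declared in the same block as P1
z = 37


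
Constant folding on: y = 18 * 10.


18 * 10 = 180 at compile time
Optimized: y = 180


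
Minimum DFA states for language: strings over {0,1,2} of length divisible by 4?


Track length mod 4: states 0..3, accept at 0
Minimal DFA: 4 states


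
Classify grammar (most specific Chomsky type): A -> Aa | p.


Left-linear: every RHS is a terminal or one nonterminal followed by a terminal
Classification: Type 3 (Regular)


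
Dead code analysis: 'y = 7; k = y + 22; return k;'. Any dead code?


y is read by k's definition; k is returned
No dead code


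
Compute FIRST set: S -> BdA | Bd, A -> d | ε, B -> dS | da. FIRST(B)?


Per alternative of B: FIRST(dS) = {d}; FIRST(da) = {d}
FIRST(B) = {d}


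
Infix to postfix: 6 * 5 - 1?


Left to right (same or higher precedence on left)
Postfix: 6 5 * 1 -


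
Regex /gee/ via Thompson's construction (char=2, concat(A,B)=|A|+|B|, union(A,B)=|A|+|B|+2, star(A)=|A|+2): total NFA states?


Syntax tree has 3 char leaf(s), 0 union(s), 0 star(s)
chars contribute 3×2 = 6; each union adds +2; each star adds +2
Total: 6 + 0 + 0 = 6 states


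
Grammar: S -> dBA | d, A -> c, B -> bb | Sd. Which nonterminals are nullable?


A nonterminal is nullable iff some alternative derives ε (directly, or every symbol in it is nullable)
Nullable: {}


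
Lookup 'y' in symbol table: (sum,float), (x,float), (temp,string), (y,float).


Lookup 'y' → type float


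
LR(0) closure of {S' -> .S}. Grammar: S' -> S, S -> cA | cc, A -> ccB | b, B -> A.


Start: S' -> .S
For each item with dot before a nonterminal B, add B -> .γ for every B-production
Closure: [S' -> .S, S -> .cA, S -> .cc]


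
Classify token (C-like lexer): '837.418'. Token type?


Pattern: digits with a decimal point
Type: FLOAT_LITERAL


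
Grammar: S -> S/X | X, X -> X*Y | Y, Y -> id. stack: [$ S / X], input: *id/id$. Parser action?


'*' can extend X; shift to build X -> X*Y
Action: shift


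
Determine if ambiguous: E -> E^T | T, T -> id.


precedence layered via separate nonterminal T: deterministic
Unambiguous


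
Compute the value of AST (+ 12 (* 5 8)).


Evaluate inner: (* 5 8) = 40
Evaluate root: (+ 12 40) = 52
Result: 52


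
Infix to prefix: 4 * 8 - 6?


left-to-right (same/higher precedence on left): tree is (- (* 4 8) 6)
Prefix: - * 4 8 6


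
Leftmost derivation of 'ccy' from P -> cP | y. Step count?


Derivation: P => cP => ccP => ccy
Steps: 3


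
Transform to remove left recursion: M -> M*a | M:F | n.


Left-recursive alternatives: M*a, M:F; non-recursive: n
Introduce M': M -> nM', M' -> *aM' | :FM' | ε


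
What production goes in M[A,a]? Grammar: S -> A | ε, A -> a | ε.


For [A, a]: 'a' ∈ FIRST(a)
Entry: A -> a


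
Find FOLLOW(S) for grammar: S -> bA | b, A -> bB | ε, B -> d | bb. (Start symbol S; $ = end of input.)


$ ∈ FOLLOW(S). For each A -> αBβ: add FIRST(β)\{ε} to FOLLOW(B); if β nullable, add FOLLOW(A).
FOLLOW(S) = {$}


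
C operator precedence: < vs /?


'/' is multiplicative (level 10); '<' is relational (level 7)
Higher level binds tighter
'/' has higher precedence than '<'


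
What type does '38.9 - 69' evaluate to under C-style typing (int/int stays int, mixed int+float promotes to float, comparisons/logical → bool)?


Operand types: float - int
Rule: mixed int/float promotes to float; int/int stays int
Result type: float


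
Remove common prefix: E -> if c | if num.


Common prefix: 'if'
Factored: E -> if E', E' -> c | num


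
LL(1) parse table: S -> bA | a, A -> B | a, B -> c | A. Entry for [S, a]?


For [S, a]: 'a' ∈ FIRST(a)
Entry: S -> a


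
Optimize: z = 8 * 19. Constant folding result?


8 * 19 = 152 at compile time
Optimized: z = 152


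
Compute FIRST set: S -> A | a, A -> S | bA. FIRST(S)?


Per alternative of S: FIRST(A) = {a, b}; FIRST(a) = {a}
FIRST(S) = {a, b}


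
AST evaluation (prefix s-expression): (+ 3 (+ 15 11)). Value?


Evaluate inner: (+ 15 11) = 26
Evaluate root: (+ 3 26) = 29
Result: 29


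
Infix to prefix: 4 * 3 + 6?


left-to-right (same/higher precedence on left): tree is (+ (* 4 3) 6)
Prefix: + * 4 3 6


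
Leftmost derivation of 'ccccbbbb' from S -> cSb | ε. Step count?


Derivation: S => cSb => ccSbb => cccSbbb => ccccSbbbb => ccccbbbb
Steps: 5


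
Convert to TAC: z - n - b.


Break into single-operator statements:
t1 = z - n
t2 = t1 - b


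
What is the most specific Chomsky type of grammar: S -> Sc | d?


Left-linear: every RHS is a terminal or one nonterminal followed by a terminal
Classification: Type 3 (Regular)


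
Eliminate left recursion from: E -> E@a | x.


Left-recursive alternatives: E@a; non-recursive: x
Introduce E': E -> xE', E' -> @aE' | ε


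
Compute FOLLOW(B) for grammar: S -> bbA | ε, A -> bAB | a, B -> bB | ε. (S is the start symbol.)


$ ∈ FOLLOW(S). For each A -> αBβ: add FIRST(β)\{ε} to FOLLOW(B); if β nullable, add FOLLOW(A).
FOLLOW(B) = {$, b}


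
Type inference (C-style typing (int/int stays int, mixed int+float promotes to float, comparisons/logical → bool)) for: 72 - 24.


Operand types: int - int
Rule: mixed int/float promotes to float; int/int stays int
Result type: int


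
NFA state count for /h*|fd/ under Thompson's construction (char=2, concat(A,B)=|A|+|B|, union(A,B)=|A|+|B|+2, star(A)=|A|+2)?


Syntax tree has 3 char leaf(s), 1 union(s), 1 star(s)
chars contribute 3×2 = 6; each union adds +2; each star adds +2
Total: 6 + 2 + 2 = 10 states


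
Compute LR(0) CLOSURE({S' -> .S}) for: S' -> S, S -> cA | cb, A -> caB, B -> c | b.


Start: S' -> .S
For each item with dot before a nonterminal B, add B -> .γ for every B-production
Closure: [S' -> .S, S -> .cA, S -> .cb]


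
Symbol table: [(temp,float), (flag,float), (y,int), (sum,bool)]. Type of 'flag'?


Lookup 'flag' → type float


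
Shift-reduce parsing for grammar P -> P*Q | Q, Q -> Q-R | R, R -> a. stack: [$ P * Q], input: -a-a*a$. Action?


'-' can extend Q; shift to build Q -> Q-R
Action: shift


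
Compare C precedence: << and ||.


'<<' is shift (level 8); '||' is logical OR (level 1)
Higher level binds tighter
'<<' has higher precedence than '||'


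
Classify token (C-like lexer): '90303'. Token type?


Pattern: digits only
Type: INTEGER_LITERAL


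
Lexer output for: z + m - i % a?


Scan left to right, longest-match per lexeme
Tokens: ID(z), OP(+), ID(m), OP(-), ID(i), OP(%), ID(a)


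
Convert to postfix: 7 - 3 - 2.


Left to right (same or higher precedence on left)
Postfix: 7 3 - 2 -


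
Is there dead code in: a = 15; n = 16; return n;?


a is assigned but never read
Dead: 'a = 15'


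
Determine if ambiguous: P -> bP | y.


right-linear, alternatives start with distinct terminals 'b' vs 'y': unique leftmost derivation
Unambiguous


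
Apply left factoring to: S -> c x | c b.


Common prefix: 'c'
Factored: S -> c S', S' -> x | b


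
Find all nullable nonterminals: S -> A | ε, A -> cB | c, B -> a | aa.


A nonterminal is nullable iff some alternative derives ε (directly, or every symbol in it is nullable)
Nullable: {S}


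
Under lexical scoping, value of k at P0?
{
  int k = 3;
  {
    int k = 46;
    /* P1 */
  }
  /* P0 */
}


k declared in the same block as P0
k = 3


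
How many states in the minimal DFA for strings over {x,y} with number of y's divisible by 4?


Track (count of y) mod 4: states 0..3, accept at 0
Minimal DFA: 4 states


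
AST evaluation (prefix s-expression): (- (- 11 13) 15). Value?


Evaluate inner: (- 11 13) = -2
Evaluate root: (- -2 15) = -17
Result: -17


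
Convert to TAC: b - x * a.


Break into single-operator statements:
t1 = x * a
t2 = b - t1


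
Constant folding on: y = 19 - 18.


19 - 18 = 1 at compile time
Optimized: y = 1


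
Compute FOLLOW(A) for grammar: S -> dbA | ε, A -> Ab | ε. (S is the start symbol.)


$ ∈ FOLLOW(S). For each A -> αBβ: add FIRST(β)\{ε} to FOLLOW(B); if β nullable, add FOLLOW(A).
FOLLOW(A) = {$, b}


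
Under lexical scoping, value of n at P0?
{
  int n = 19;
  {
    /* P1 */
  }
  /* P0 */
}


n declared in the same block as P0
n = 19


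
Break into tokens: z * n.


Scan left to right, longest-match per lexeme
Tokens: ID(z), OP(*), ID(n)


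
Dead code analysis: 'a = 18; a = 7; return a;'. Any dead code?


first assignment to a is overwritten before any read
Dead: 'a = 18'


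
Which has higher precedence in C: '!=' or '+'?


'+' is additive (level 9); '!=' is equality (level 6)
Higher level binds tighter
'+' has higher precedence than '!='


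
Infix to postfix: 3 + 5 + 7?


Left to right (same or higher precedence on left)
Postfix: 3 5 + 7 +


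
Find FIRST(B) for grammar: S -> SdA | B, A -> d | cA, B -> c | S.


Per alternative of B: FIRST(c) = {c}; FIRST(S) = {c}
FIRST(B) = {c}


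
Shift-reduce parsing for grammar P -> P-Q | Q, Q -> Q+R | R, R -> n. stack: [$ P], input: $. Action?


start symbol P on stack, input exhausted
Action: accept


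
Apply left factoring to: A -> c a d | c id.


Common prefix: 'c'
Factored: A -> c A', A' -> a d | id


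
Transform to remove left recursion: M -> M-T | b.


Left-recursive alternatives: M-T; non-recursive: b
Introduce M': M -> bM', M' -> -TM' | ε


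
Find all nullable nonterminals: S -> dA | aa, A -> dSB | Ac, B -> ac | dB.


A nonterminal is nullable iff some alternative derives ε (directly, or every symbol in it is nullable)
Nullable: {}


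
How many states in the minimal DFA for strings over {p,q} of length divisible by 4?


Track length mod 4: states 0..3, accept at 0
Minimal DFA: 4 states


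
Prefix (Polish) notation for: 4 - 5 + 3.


left-to-right (same/higher precedence on left): tree is (+ (- 4 5) 3)
Prefix: + - 4 5 3


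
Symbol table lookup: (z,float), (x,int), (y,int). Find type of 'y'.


Lookup 'y' → type int


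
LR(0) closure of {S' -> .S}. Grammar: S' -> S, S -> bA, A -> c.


Start: S' -> .S
For each item with dot before a nonterminal B, add B -> .γ for every B-production
Closure: [S' -> .S, S -> .bA]


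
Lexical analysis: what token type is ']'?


Pattern: delimiter/punctuation
Type: PUNCTUATION


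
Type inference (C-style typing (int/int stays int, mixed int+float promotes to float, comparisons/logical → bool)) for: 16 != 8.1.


Operand types: int != float
Rule: comparison yields bool
Result type: bool


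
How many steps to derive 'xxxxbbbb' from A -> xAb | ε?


Derivation: A => xAb => xxAbb => xxxAbbb => xxxxAbbbb => xxxxbbbb
Steps: 5


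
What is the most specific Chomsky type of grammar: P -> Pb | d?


Left-linear: every RHS is a terminal or one nonterminal followed by a terminal
Classification: Type 3 (Regular)


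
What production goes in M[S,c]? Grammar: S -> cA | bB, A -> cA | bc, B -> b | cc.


For [S, c]: 'c' ∈ FIRST(cA)
Entry: S -> cA


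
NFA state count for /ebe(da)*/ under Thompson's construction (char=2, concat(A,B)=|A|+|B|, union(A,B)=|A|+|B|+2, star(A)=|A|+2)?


Syntax tree has 5 char leaf(s), 0 union(s), 1 star(s)
chars contribute 5×2 = 10; each union adds +2; each star adds +2
Total: 10 + 0 + 2 = 12 states


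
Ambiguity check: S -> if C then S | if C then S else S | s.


dangling else: 'if C then if C then s else s' parses two ways
Ambiguous


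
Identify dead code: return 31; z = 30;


statement follows a return and is unreachable
Dead: 'z = 30'


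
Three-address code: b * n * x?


Break into single-operator statements:
t1 = b * n
t2 = t1 * x


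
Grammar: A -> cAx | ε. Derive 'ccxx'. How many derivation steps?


Derivation: A => cAx => ccAxx => ccxx
Steps: 3


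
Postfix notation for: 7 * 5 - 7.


Left to right (same or higher precedence on left)
Postfix: 7 5 * 7 -


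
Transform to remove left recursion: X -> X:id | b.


Left-recursive alternatives: X:id; non-recursive: b
Introduce X': X -> bX', X' -> :idX' | ε


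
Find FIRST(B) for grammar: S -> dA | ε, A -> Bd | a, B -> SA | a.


Per alternative of B: FIRST(SA) = {a, d}; FIRST(a) = {a}
FIRST(B) = {a, d}


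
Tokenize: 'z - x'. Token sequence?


Scan left to right, longest-match per lexeme
Tokens: ID(z), OP(-), ID(x)


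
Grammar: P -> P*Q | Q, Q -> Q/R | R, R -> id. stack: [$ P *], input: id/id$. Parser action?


no handle ('P*' is not any RHS); shift 'id'
Action: shift


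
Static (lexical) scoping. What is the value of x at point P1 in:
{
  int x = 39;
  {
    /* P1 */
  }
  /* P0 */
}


P1's block does not declare x; resolves to the enclosing declaration at depth 0
x = 39


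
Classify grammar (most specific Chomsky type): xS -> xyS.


LHS has context (more than one symbol) and |LHS| ≤ |RHS|
Classification: Type 1 (Context-Sensitive)


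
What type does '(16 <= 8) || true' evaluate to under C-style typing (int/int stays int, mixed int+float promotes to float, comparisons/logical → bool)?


Operand types: bool || bool
Rule: logical operators take bool operands and yield bool
Result type: bool


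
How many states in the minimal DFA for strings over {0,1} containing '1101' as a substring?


KMP-style automaton: 4 progress states + 1 absorbing accept = 5
Minimal DFA: 5 states


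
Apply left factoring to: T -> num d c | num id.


Common prefix: 'num'
Factored: T -> num T', T' -> d c | id


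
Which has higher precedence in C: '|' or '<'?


'<' is relational (level 7); '|' is bitwise OR (level 3)
Higher level binds tighter
'<' has higher precedence than '|'


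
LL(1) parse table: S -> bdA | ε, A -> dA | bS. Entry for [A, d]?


For [A, d]: 'd' ∈ FIRST(dA)
Entry: A -> dA


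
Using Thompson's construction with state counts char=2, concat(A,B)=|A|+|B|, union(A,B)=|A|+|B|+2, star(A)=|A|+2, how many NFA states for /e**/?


Syntax tree has 1 char leaf(s), 0 union(s), 2 star(s)
chars contribute 1×2 = 2; each union adds +2; each star adds +2
Total: 2 + 0 + 4 = 6 states


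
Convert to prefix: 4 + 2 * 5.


'*' binds tighter: tree is (+ 4 (* 2 5))
Prefix: + 4 * 2 5


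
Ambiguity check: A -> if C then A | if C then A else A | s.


dangling else: 'if C then if C then s else s' parses two ways
Ambiguous


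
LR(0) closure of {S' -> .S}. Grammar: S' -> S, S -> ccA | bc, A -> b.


Start: S' -> .S
For each item with dot before a nonterminal B, add B -> .γ for every B-production
Closure: [S' -> .S, S -> .ccA, S -> .bc]


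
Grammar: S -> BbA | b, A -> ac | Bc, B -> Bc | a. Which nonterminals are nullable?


A nonterminal is nullable iff some alternative derives ε (directly, or every symbol in it is nullable)
Nullable: {}


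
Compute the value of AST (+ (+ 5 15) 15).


Evaluate inner: (+ 5 15) = 20
Evaluate root: (+ 20 15) = 35
Result: 35


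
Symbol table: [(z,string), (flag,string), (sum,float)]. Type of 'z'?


Lookup 'z' → type string


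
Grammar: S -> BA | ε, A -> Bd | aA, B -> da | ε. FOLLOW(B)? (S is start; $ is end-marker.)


$ ∈ FOLLOW(S). For each A -> αBβ: add FIRST(β)\{ε} to FOLLOW(B); if β nullable, add FOLLOW(A).
FOLLOW(B) = {a, d}


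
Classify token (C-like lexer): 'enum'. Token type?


Pattern: reserved word
Type: KEYWORD


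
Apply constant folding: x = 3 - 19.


3 - 19 = -16 at compile time
Optimized: x = -16


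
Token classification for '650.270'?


Pattern: digits with a decimal point
Type: FLOAT_LITERAL


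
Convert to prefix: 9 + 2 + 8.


left-to-right (same/higher precedence on left): tree is (+ (+ 9 2) 8)
Prefix: + + 9 2 8


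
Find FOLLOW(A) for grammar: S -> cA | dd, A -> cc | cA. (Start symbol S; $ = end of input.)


$ ∈ FOLLOW(S). For each A -> αBβ: add FIRST(β)\{ε} to FOLLOW(B); if β nullable, add FOLLOW(A).
FOLLOW(A) = {$}


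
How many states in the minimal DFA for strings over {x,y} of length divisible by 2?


Track length mod 2: states 0..1, accept at 0
Minimal DFA: 2 states


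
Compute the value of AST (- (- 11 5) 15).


Evaluate inner: (- 11 5) = 6
Evaluate root: (- 6 15) = -9
Result: -9


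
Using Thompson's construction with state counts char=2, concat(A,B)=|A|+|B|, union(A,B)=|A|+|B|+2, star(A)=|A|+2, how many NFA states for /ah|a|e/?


Syntax tree has 4 char leaf(s), 2 union(s), 0 star(s)
chars contribute 4×2 = 8; each union adds +2; each star adds +2
Total: 8 + 4 + 0 = 12 states


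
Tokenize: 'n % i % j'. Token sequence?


Scan left to right, longest-match per lexeme
Tokens: ID(n), OP(%), ID(i), OP(%), ID(j)


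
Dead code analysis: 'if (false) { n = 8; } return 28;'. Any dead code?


condition is constant false, so the whole block is unreachable
Dead: 'if (false) { n = 8; }'


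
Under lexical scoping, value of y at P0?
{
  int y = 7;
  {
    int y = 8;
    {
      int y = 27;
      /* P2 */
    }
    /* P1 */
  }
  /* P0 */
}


y declared in the same block as P0
y = 7


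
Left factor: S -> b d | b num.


Common prefix: 'b'
Factored: S -> b S', S' -> d | num


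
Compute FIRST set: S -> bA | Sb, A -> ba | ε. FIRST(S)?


Per alternative of S: FIRST(bA) = {b}; FIRST(Sb) = {b}
FIRST(S) = {b}


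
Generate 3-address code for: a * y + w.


Break into single-operator statements:
t1 = a * y
t2 = t1 + w


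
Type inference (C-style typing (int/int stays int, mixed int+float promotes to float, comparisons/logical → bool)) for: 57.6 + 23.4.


Operand types: float + float
Rule: mixed int/float promotes to float; int/int stays int
Result type: float


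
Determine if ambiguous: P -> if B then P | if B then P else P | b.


dangling else: 'if B then if B then b else b' parses two ways
Ambiguous


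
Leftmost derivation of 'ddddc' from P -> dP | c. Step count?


Derivation: P => dP => ddP => dddP => ddddP => ddddc
Steps: 5


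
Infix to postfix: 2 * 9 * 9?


Left to right (same or higher precedence on left)
Postfix: 2 9 * 9 *


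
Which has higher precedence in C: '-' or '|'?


'-' is additive (level 9); '|' is bitwise OR (level 3)
Higher level binds tighter
'-' has higher precedence than '|'


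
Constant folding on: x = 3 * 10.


3 * 10 = 30 at compile time
Optimized: x = 30


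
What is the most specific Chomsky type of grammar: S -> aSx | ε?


Single nonterminal LHS, but a^n x^n is not regular
Classification: Type 2 (Context-Free)


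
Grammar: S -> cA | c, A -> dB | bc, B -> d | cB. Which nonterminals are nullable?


A nonterminal is nullable iff some alternative derives ε (directly, or every symbol in it is nullable)
Nullable: {}


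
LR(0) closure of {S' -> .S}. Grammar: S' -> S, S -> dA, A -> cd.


Start: S' -> .S
For each item with dot before a nonterminal B, add B -> .γ for every B-production
Closure: [S' -> .S, S -> .dA]


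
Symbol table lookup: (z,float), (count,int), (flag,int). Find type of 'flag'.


Lookup 'flag' → type int


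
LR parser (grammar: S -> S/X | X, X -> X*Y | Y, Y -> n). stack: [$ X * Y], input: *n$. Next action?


handle 'X*Y' on top
Action: reduce (X -> X*Y)


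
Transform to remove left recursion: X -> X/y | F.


Left-recursive alternatives: X/y; non-recursive: F
Introduce X': X -> FX', X' -> /yX' | ε


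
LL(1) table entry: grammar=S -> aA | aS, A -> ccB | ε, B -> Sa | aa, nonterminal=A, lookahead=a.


For [A, a]: ε is nullable and 'a' ∈ FOLLOW(A)
Entry: A -> ε


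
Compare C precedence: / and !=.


'/' is multiplicative (level 10); '!=' is equality (level 6)
Higher level binds tighter
'/' has higher precedence than '!='


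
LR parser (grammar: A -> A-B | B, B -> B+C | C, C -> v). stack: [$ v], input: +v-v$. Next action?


'v' on top is the handle for C -> v
Action: reduce (C -> v)


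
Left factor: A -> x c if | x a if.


Common prefix: 'x'
Factored: A -> x A', A' -> c if | a if


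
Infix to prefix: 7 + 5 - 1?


left-to-right (same/higher precedence on left): tree is (- (+ 7 5) 1)
Prefix: - + 7 5 1


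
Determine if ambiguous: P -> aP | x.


right-linear, alternatives start with distinct terminals 'a' vs 'x': unique leftmost derivation
Unambiguous


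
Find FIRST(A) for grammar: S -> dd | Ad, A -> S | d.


Per alternative of A: FIRST(S) = {d}; FIRST(d) = {d}
FIRST(A) = {d}


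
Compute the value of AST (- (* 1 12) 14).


Evaluate inner: (* 1 12) = 12
Evaluate root: (- 12 14) = -2
Result: -2


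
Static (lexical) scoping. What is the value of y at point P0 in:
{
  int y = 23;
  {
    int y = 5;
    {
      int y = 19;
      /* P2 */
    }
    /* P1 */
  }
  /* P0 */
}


y declared in the same block as P0
y = 23


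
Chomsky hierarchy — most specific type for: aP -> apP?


LHS has context (more than one symbol) and |LHS| ≤ |RHS|
Classification: Type 1 (Context-Sensitive)


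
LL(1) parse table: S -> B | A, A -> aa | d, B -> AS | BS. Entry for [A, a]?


For [A, a]: 'a' ∈ FIRST(aa)
Entry: A -> aa


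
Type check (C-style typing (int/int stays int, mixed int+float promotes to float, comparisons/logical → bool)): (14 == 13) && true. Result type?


Operand types: bool && bool
Rule: logical operators take bool operands and yield bool
Result type: bool


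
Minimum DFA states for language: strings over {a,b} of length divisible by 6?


Track length mod 6: states 0..5, accept at 0
Minimal DFA: 6 states


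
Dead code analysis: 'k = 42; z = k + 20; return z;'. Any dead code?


k is read by z's definition; z is returned
No dead code


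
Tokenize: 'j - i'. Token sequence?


Scan left to right, longest-match per lexeme
Tokens: ID(j), OP(-), ID(i)


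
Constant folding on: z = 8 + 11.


8 + 11 = 19 at compile time
Optimized: z = 19


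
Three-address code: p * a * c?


Break into single-operator statements:
t1 = p * a
t2 = t1 * c


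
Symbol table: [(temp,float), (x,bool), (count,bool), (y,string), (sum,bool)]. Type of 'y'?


Lookup 'y' → type string


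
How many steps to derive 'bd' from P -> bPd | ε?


Derivation: P => bPd => bd
Steps: 2


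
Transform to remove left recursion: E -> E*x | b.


Left-recursive alternatives: E*x; non-recursive: b
Introduce E': E -> bE', E' -> *xE' | ε


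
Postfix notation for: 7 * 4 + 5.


Left to right (same or higher precedence on left)
Postfix: 7 4 * 5 +


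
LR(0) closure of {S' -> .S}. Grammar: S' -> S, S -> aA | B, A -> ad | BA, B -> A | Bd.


Start: S' -> .S
For each item with dot before a nonterminal B, add B -> .γ for every B-production
Closure: [S' -> .S, S -> .aA, S -> .B, B -> .A, B -> .Bd, A -> .ad, A -> .BA]


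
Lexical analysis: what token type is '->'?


Pattern: operator symbol
Type: OPERATOR


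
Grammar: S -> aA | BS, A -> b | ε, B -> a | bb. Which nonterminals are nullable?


A nonterminal is nullable iff some alternative derives ε (directly, or every symbol in it is nullable)
Nullable: {A}


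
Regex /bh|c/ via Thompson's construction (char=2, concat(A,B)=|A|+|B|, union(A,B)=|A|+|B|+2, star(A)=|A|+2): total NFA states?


Syntax tree has 3 char leaf(s), 1 union(s), 0 star(s)
chars contribute 3×2 = 6; each union adds +2; each star adds +2
Total: 6 + 2 + 0 = 8 states


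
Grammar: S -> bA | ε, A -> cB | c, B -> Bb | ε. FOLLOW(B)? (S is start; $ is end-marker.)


$ ∈ FOLLOW(S). For each A -> αBβ: add FIRST(β)\{ε} to FOLLOW(B); if β nullable, add FOLLOW(A).
FOLLOW(B) = {$, b}


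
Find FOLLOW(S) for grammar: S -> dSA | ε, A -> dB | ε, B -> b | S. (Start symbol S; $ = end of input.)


$ ∈ FOLLOW(S). For each A -> αBβ: add FIRST(β)\{ε} to FOLLOW(B); if β nullable, add FOLLOW(A).
FOLLOW(S) = {$, d}


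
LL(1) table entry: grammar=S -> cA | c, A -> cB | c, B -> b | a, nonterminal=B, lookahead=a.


For [B, a]: 'a' ∈ FIRST(a)
Entry: B -> a


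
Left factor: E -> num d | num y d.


Common prefix: 'num'
Factored: E -> num E', E' -> d | y d


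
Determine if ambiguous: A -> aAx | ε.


balanced a^n…x^n: each string has a unique parse
Unambiguous


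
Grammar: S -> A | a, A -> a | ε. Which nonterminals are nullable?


A nonterminal is nullable iff some alternative derives ε (directly, or every symbol in it is nullable)
Nullable: {A, S}


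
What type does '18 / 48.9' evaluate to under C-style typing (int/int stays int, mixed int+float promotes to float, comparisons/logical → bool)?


Operand types: int / float
Rule: mixed int/float promotes to float; int/int stays int
Result type: float
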